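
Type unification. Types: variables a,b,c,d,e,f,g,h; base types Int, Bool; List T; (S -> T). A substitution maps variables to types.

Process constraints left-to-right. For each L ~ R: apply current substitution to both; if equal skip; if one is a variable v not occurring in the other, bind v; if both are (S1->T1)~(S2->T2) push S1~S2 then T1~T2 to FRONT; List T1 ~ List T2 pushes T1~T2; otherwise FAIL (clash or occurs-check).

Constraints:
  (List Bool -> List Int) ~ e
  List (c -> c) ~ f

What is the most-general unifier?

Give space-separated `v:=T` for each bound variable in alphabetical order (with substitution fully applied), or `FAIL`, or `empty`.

Answer: e:=(List Bool -> List Int) f:=List (c -> c)

Derivation:
step 1: unify (List Bool -> List Int) ~ e  [subst: {-} | 1 pending]
  bind e := (List Bool -> List Int)
step 2: unify List (c -> c) ~ f  [subst: {e:=(List Bool -> List Int)} | 0 pending]
  bind f := List (c -> c)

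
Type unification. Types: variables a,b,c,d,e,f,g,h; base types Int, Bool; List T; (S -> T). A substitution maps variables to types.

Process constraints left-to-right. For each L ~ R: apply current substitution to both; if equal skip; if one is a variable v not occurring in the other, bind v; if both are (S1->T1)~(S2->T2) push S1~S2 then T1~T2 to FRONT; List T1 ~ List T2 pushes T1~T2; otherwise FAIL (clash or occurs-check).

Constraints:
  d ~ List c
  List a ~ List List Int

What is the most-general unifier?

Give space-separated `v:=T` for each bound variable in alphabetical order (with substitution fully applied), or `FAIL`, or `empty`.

step 1: unify d ~ List c  [subst: {-} | 1 pending]
  bind d := List c
step 2: unify List a ~ List List Int  [subst: {d:=List c} | 0 pending]
  -> decompose List: push a~List Int
step 3: unify a ~ List Int  [subst: {d:=List c} | 0 pending]
  bind a := List Int

Answer: a:=List Int d:=List c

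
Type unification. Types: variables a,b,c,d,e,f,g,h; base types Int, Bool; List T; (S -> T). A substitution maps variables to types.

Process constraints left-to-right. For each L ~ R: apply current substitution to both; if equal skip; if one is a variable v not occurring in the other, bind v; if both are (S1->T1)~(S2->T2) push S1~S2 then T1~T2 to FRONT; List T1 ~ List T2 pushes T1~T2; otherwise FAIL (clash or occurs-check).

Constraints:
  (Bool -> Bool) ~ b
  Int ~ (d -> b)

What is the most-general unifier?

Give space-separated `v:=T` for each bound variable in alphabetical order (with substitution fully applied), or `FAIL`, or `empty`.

Answer: FAIL

Derivation:
step 1: unify (Bool -> Bool) ~ b  [subst: {-} | 1 pending]
  bind b := (Bool -> Bool)
step 2: unify Int ~ (d -> (Bool -> Bool))  [subst: {b:=(Bool -> Bool)} | 0 pending]
  clash: Int vs (d -> (Bool -> Bool))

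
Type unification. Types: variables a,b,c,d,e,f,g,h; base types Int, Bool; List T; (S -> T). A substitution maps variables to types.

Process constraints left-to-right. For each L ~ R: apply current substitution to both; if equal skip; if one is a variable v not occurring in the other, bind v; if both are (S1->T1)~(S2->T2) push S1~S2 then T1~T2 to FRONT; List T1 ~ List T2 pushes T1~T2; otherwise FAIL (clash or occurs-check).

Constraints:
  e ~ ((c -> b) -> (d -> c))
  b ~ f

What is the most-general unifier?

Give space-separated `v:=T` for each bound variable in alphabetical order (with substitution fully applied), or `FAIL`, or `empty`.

Answer: b:=f e:=((c -> f) -> (d -> c))

Derivation:
step 1: unify e ~ ((c -> b) -> (d -> c))  [subst: {-} | 1 pending]
  bind e := ((c -> b) -> (d -> c))
step 2: unify b ~ f  [subst: {e:=((c -> b) -> (d -> c))} | 0 pending]
  bind b := f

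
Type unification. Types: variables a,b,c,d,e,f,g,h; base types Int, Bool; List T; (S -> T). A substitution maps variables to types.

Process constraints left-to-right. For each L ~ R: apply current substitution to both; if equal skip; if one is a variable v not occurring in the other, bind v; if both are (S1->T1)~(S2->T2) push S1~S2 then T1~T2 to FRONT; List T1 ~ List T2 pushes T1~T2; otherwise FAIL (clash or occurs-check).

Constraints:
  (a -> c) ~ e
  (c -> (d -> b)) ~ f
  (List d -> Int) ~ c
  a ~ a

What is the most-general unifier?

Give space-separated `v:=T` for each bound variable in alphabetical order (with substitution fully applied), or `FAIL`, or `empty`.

Answer: c:=(List d -> Int) e:=(a -> (List d -> Int)) f:=((List d -> Int) -> (d -> b))

Derivation:
step 1: unify (a -> c) ~ e  [subst: {-} | 3 pending]
  bind e := (a -> c)
step 2: unify (c -> (d -> b)) ~ f  [subst: {e:=(a -> c)} | 2 pending]
  bind f := (c -> (d -> b))
step 3: unify (List d -> Int) ~ c  [subst: {e:=(a -> c), f:=(c -> (d -> b))} | 1 pending]
  bind c := (List d -> Int)
step 4: unify a ~ a  [subst: {e:=(a -> c), f:=(c -> (d -> b)), c:=(List d -> Int)} | 0 pending]
  -> identical, skip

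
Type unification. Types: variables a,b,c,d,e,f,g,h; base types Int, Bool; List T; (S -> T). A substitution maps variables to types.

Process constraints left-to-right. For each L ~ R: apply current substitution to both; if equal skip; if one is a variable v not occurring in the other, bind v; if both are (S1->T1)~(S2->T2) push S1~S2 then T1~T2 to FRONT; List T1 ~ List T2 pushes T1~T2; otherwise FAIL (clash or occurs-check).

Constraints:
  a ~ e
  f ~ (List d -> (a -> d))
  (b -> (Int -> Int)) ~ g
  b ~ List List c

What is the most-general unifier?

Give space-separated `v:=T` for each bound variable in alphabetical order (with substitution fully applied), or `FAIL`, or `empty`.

Answer: a:=e b:=List List c f:=(List d -> (e -> d)) g:=(List List c -> (Int -> Int))

Derivation:
step 1: unify a ~ e  [subst: {-} | 3 pending]
  bind a := e
step 2: unify f ~ (List d -> (e -> d))  [subst: {a:=e} | 2 pending]
  bind f := (List d -> (e -> d))
step 3: unify (b -> (Int -> Int)) ~ g  [subst: {a:=e, f:=(List d -> (e -> d))} | 1 pending]
  bind g := (b -> (Int -> Int))
step 4: unify b ~ List List c  [subst: {a:=e, f:=(List d -> (e -> d)), g:=(b -> (Int -> Int))} | 0 pending]
  bind b := List List c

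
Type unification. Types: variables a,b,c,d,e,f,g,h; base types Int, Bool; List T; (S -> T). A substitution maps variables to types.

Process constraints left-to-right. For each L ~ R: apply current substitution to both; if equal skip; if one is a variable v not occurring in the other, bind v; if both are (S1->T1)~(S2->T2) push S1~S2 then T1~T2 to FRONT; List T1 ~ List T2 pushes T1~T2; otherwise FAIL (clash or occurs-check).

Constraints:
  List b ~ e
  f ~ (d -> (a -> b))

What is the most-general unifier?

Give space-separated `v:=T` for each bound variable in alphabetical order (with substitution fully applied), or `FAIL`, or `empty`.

step 1: unify List b ~ e  [subst: {-} | 1 pending]
  bind e := List b
step 2: unify f ~ (d -> (a -> b))  [subst: {e:=List b} | 0 pending]
  bind f := (d -> (a -> b))

Answer: e:=List b f:=(d -> (a -> b))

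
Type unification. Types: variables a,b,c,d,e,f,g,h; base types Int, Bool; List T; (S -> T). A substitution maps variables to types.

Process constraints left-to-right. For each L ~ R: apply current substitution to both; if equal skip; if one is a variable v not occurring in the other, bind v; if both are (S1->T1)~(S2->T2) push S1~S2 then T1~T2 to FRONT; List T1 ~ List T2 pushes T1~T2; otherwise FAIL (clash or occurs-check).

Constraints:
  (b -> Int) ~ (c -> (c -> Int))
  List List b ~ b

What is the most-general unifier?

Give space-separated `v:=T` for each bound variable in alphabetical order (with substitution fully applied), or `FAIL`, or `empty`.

step 1: unify (b -> Int) ~ (c -> (c -> Int))  [subst: {-} | 1 pending]
  -> decompose arrow: push b~c, Int~(c -> Int)
step 2: unify b ~ c  [subst: {-} | 2 pending]
  bind b := c
step 3: unify Int ~ (c -> Int)  [subst: {b:=c} | 1 pending]
  clash: Int vs (c -> Int)

Answer: FAIL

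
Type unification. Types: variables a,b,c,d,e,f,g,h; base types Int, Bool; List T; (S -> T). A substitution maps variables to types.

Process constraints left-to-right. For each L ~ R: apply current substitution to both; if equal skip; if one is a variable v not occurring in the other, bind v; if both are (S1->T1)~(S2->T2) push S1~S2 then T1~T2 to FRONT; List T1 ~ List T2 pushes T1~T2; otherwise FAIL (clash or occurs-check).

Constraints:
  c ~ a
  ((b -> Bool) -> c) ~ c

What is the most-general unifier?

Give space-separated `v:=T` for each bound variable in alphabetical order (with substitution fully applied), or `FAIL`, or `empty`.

Answer: FAIL

Derivation:
step 1: unify c ~ a  [subst: {-} | 1 pending]
  bind c := a
step 2: unify ((b -> Bool) -> a) ~ a  [subst: {c:=a} | 0 pending]
  occurs-check fail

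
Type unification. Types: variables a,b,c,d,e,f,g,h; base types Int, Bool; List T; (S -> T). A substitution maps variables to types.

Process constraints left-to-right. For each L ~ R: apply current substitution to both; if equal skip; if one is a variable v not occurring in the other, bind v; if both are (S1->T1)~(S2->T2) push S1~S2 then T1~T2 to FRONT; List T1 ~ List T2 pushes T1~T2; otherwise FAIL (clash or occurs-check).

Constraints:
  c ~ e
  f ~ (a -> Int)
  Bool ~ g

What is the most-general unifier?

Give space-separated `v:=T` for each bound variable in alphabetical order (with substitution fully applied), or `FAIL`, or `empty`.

step 1: unify c ~ e  [subst: {-} | 2 pending]
  bind c := e
step 2: unify f ~ (a -> Int)  [subst: {c:=e} | 1 pending]
  bind f := (a -> Int)
step 3: unify Bool ~ g  [subst: {c:=e, f:=(a -> Int)} | 0 pending]
  bind g := Bool

Answer: c:=e f:=(a -> Int) g:=Bool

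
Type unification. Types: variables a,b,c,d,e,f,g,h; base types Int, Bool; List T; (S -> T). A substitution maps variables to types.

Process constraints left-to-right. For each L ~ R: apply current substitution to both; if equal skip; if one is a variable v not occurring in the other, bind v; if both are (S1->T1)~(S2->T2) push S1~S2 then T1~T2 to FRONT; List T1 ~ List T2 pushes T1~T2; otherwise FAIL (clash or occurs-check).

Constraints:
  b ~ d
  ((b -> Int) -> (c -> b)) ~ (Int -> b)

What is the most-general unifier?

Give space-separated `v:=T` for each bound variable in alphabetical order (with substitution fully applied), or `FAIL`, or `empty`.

Answer: FAIL

Derivation:
step 1: unify b ~ d  [subst: {-} | 1 pending]
  bind b := d
step 2: unify ((d -> Int) -> (c -> d)) ~ (Int -> d)  [subst: {b:=d} | 0 pending]
  -> decompose arrow: push (d -> Int)~Int, (c -> d)~d
step 3: unify (d -> Int) ~ Int  [subst: {b:=d} | 1 pending]
  clash: (d -> Int) vs Int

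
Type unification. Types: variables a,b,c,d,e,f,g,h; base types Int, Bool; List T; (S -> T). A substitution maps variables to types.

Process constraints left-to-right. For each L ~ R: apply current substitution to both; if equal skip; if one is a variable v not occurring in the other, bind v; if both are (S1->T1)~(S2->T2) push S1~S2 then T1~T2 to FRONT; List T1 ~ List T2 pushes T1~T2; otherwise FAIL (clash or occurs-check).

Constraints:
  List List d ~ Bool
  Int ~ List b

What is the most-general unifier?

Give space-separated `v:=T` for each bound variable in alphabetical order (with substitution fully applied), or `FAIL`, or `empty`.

Answer: FAIL

Derivation:
step 1: unify List List d ~ Bool  [subst: {-} | 1 pending]
  clash: List List d vs Bool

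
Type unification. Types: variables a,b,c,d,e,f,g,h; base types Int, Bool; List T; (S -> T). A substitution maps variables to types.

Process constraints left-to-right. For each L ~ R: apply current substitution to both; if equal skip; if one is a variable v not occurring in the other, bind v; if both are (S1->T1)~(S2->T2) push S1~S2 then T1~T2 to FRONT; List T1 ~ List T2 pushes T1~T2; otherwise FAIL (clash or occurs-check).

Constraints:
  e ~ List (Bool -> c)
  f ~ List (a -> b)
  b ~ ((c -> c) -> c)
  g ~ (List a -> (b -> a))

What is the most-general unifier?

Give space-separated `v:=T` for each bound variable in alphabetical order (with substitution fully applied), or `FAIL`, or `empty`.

Answer: b:=((c -> c) -> c) e:=List (Bool -> c) f:=List (a -> ((c -> c) -> c)) g:=(List a -> (((c -> c) -> c) -> a))

Derivation:
step 1: unify e ~ List (Bool -> c)  [subst: {-} | 3 pending]
  bind e := List (Bool -> c)
step 2: unify f ~ List (a -> b)  [subst: {e:=List (Bool -> c)} | 2 pending]
  bind f := List (a -> b)
step 3: unify b ~ ((c -> c) -> c)  [subst: {e:=List (Bool -> c), f:=List (a -> b)} | 1 pending]
  bind b := ((c -> c) -> c)
step 4: unify g ~ (List a -> (((c -> c) -> c) -> a))  [subst: {e:=List (Bool -> c), f:=List (a -> b), b:=((c -> c) -> c)} | 0 pending]
  bind g := (List a -> (((c -> c) -> c) -> a))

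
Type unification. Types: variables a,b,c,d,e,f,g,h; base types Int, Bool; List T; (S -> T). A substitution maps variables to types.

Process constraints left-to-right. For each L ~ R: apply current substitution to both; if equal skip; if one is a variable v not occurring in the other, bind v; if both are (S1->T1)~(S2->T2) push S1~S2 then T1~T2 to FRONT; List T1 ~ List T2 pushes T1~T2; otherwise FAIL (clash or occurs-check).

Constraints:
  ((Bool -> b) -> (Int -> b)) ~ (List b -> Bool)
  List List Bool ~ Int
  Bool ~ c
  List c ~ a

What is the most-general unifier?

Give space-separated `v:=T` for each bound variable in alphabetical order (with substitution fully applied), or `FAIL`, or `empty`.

Answer: FAIL

Derivation:
step 1: unify ((Bool -> b) -> (Int -> b)) ~ (List b -> Bool)  [subst: {-} | 3 pending]
  -> decompose arrow: push (Bool -> b)~List b, (Int -> b)~Bool
step 2: unify (Bool -> b) ~ List b  [subst: {-} | 4 pending]
  clash: (Bool -> b) vs List b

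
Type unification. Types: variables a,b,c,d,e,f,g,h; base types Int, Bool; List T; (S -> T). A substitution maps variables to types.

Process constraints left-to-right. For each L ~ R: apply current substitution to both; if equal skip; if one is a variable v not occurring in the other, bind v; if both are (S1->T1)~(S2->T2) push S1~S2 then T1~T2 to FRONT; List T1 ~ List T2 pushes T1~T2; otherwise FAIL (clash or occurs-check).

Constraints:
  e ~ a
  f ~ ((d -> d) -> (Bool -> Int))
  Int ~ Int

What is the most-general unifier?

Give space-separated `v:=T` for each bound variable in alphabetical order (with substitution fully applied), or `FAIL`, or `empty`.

Answer: e:=a f:=((d -> d) -> (Bool -> Int))

Derivation:
step 1: unify e ~ a  [subst: {-} | 2 pending]
  bind e := a
step 2: unify f ~ ((d -> d) -> (Bool -> Int))  [subst: {e:=a} | 1 pending]
  bind f := ((d -> d) -> (Bool -> Int))
step 3: unify Int ~ Int  [subst: {e:=a, f:=((d -> d) -> (Bool -> Int))} | 0 pending]
  -> identical, skip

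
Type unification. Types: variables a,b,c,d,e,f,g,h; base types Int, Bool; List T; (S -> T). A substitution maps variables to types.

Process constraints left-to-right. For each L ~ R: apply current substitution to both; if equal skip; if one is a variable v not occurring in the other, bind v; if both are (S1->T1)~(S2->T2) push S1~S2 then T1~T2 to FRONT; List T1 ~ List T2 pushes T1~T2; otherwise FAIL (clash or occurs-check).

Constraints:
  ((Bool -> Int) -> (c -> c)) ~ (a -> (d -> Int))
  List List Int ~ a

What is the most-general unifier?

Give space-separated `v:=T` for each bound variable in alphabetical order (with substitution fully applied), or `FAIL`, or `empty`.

Answer: FAIL

Derivation:
step 1: unify ((Bool -> Int) -> (c -> c)) ~ (a -> (d -> Int))  [subst: {-} | 1 pending]
  -> decompose arrow: push (Bool -> Int)~a, (c -> c)~(d -> Int)
step 2: unify (Bool -> Int) ~ a  [subst: {-} | 2 pending]
  bind a := (Bool -> Int)
step 3: unify (c -> c) ~ (d -> Int)  [subst: {a:=(Bool -> Int)} | 1 pending]
  -> decompose arrow: push c~d, c~Int
step 4: unify c ~ d  [subst: {a:=(Bool -> Int)} | 2 pending]
  bind c := d
step 5: unify d ~ Int  [subst: {a:=(Bool -> Int), c:=d} | 1 pending]
  bind d := Int
step 6: unify List List Int ~ (Bool -> Int)  [subst: {a:=(Bool -> Int), c:=d, d:=Int} | 0 pending]
  clash: List List Int vs (Bool -> Int)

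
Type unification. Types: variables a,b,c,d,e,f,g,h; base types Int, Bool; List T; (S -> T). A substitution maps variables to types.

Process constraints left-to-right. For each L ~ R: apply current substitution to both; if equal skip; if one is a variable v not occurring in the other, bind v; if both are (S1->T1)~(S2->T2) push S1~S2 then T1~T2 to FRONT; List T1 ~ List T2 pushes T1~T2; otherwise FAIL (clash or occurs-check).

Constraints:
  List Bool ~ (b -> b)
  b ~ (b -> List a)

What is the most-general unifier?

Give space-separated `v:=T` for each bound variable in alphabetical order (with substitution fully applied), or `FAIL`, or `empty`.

Answer: FAIL

Derivation:
step 1: unify List Bool ~ (b -> b)  [subst: {-} | 1 pending]
  clash: List Bool vs (b -> b)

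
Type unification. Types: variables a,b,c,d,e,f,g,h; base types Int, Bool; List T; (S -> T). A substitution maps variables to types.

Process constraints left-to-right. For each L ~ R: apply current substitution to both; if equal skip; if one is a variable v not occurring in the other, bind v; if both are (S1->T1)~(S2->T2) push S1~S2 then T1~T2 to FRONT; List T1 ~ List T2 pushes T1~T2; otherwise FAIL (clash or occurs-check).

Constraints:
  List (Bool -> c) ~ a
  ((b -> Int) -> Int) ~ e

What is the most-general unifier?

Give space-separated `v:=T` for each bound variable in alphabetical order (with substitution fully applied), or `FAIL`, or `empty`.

step 1: unify List (Bool -> c) ~ a  [subst: {-} | 1 pending]
  bind a := List (Bool -> c)
step 2: unify ((b -> Int) -> Int) ~ e  [subst: {a:=List (Bool -> c)} | 0 pending]
  bind e := ((b -> Int) -> Int)

Answer: a:=List (Bool -> c) e:=((b -> Int) -> Int)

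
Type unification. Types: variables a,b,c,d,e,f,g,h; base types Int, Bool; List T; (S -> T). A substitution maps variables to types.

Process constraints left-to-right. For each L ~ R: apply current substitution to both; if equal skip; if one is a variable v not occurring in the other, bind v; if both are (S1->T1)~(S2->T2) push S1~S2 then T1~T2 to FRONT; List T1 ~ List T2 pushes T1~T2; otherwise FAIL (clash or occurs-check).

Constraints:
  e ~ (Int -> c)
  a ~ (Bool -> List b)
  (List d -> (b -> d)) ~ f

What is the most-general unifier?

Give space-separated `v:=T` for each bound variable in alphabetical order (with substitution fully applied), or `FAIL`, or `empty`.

step 1: unify e ~ (Int -> c)  [subst: {-} | 2 pending]
  bind e := (Int -> c)
step 2: unify a ~ (Bool -> List b)  [subst: {e:=(Int -> c)} | 1 pending]
  bind a := (Bool -> List b)
step 3: unify (List d -> (b -> d)) ~ f  [subst: {e:=(Int -> c), a:=(Bool -> List b)} | 0 pending]
  bind f := (List d -> (b -> d))

Answer: a:=(Bool -> List b) e:=(Int -> c) f:=(List d -> (b -> d))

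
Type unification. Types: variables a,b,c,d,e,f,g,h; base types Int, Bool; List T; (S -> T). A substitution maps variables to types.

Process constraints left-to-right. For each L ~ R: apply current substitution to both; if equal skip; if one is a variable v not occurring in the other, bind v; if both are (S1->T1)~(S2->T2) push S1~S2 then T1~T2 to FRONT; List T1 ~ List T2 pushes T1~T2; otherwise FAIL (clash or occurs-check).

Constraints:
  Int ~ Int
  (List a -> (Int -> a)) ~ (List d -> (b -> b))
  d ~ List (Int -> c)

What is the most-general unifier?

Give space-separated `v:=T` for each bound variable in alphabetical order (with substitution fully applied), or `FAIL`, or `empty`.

step 1: unify Int ~ Int  [subst: {-} | 2 pending]
  -> identical, skip
step 2: unify (List a -> (Int -> a)) ~ (List d -> (b -> b))  [subst: {-} | 1 pending]
  -> decompose arrow: push List a~List d, (Int -> a)~(b -> b)
step 3: unify List a ~ List d  [subst: {-} | 2 pending]
  -> decompose List: push a~d
step 4: unify a ~ d  [subst: {-} | 2 pending]
  bind a := d
step 5: unify (Int -> d) ~ (b -> b)  [subst: {a:=d} | 1 pending]
  -> decompose arrow: push Int~b, d~b
step 6: unify Int ~ b  [subst: {a:=d} | 2 pending]
  bind b := Int
step 7: unify d ~ Int  [subst: {a:=d, b:=Int} | 1 pending]
  bind d := Int
step 8: unify Int ~ List (Int -> c)  [subst: {a:=d, b:=Int, d:=Int} | 0 pending]
  clash: Int vs List (Int -> c)

Answer: FAIL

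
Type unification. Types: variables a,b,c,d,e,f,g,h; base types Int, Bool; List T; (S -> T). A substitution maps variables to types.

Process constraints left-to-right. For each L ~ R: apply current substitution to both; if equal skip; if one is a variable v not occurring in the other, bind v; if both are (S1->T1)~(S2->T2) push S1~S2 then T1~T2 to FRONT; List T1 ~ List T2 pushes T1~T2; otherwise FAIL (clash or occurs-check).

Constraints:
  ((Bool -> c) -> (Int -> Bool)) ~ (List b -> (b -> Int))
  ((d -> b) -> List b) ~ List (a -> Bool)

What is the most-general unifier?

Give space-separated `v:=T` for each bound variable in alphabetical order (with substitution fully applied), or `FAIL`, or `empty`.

step 1: unify ((Bool -> c) -> (Int -> Bool)) ~ (List b -> (b -> Int))  [subst: {-} | 1 pending]
  -> decompose arrow: push (Bool -> c)~List b, (Int -> Bool)~(b -> Int)
step 2: unify (Bool -> c) ~ List b  [subst: {-} | 2 pending]
  clash: (Bool -> c) vs List b

Answer: FAIL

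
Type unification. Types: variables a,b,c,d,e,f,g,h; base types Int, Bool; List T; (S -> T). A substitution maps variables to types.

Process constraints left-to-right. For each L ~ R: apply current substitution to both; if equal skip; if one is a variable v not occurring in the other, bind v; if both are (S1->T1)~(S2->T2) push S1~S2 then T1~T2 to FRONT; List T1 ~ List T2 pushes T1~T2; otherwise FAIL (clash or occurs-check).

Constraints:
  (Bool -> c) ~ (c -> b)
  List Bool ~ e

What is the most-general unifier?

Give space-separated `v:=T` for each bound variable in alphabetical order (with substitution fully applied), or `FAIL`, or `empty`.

step 1: unify (Bool -> c) ~ (c -> b)  [subst: {-} | 1 pending]
  -> decompose arrow: push Bool~c, c~b
step 2: unify Bool ~ c  [subst: {-} | 2 pending]
  bind c := Bool
step 3: unify Bool ~ b  [subst: {c:=Bool} | 1 pending]
  bind b := Bool
step 4: unify List Bool ~ e  [subst: {c:=Bool, b:=Bool} | 0 pending]
  bind e := List Bool

Answer: b:=Bool c:=Bool e:=List Bool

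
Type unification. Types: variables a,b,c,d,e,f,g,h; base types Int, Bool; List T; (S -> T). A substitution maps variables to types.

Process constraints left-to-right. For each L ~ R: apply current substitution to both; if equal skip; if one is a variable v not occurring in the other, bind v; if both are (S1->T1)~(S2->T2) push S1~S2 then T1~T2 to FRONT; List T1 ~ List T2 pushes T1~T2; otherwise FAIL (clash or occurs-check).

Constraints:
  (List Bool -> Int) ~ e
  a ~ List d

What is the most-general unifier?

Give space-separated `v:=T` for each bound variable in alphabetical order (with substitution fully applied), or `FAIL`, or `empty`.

Answer: a:=List d e:=(List Bool -> Int)

Derivation:
step 1: unify (List Bool -> Int) ~ e  [subst: {-} | 1 pending]
  bind e := (List Bool -> Int)
step 2: unify a ~ List d  [subst: {e:=(List Bool -> Int)} | 0 pending]
  bind a := List d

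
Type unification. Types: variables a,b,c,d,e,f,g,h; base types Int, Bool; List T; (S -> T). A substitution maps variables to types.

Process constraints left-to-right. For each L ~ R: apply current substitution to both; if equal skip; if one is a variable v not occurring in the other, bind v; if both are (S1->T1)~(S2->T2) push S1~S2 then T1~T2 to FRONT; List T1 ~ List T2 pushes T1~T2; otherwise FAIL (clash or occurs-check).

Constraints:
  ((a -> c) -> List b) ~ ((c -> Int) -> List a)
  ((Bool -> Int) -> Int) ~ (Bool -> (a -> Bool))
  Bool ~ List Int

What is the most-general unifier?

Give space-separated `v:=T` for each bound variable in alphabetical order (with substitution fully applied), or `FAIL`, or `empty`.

step 1: unify ((a -> c) -> List b) ~ ((c -> Int) -> List a)  [subst: {-} | 2 pending]
  -> decompose arrow: push (a -> c)~(c -> Int), List b~List a
step 2: unify (a -> c) ~ (c -> Int)  [subst: {-} | 3 pending]
  -> decompose arrow: push a~c, c~Int
step 3: unify a ~ c  [subst: {-} | 4 pending]
  bind a := c
step 4: unify c ~ Int  [subst: {a:=c} | 3 pending]
  bind c := Int
step 5: unify List b ~ List Int  [subst: {a:=c, c:=Int} | 2 pending]
  -> decompose List: push b~Int
step 6: unify b ~ Int  [subst: {a:=c, c:=Int} | 2 pending]
  bind b := Int
step 7: unify ((Bool -> Int) -> Int) ~ (Bool -> (Int -> Bool))  [subst: {a:=c, c:=Int, b:=Int} | 1 pending]
  -> decompose arrow: push (Bool -> Int)~Bool, Int~(Int -> Bool)
step 8: unify (Bool -> Int) ~ Bool  [subst: {a:=c, c:=Int, b:=Int} | 2 pending]
  clash: (Bool -> Int) vs Bool

Answer: FAIL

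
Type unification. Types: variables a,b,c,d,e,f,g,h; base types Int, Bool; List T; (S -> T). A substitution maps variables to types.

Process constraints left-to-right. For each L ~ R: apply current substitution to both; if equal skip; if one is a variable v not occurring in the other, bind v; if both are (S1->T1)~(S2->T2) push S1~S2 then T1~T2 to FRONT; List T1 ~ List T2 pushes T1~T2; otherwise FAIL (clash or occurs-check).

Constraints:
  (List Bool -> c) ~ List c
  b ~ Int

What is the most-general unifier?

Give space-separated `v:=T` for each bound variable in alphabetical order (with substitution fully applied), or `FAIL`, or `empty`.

Answer: FAIL

Derivation:
step 1: unify (List Bool -> c) ~ List c  [subst: {-} | 1 pending]
  clash: (List Bool -> c) vs List c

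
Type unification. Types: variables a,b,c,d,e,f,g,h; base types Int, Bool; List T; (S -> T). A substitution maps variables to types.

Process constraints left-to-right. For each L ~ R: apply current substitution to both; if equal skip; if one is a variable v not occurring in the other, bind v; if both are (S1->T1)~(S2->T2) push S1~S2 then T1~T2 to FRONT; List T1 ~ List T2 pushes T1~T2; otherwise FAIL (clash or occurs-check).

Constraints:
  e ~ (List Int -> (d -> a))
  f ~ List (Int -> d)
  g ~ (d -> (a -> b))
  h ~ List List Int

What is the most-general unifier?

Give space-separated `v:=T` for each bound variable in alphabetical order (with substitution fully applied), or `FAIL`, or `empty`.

step 1: unify e ~ (List Int -> (d -> a))  [subst: {-} | 3 pending]
  bind e := (List Int -> (d -> a))
step 2: unify f ~ List (Int -> d)  [subst: {e:=(List Int -> (d -> a))} | 2 pending]
  bind f := List (Int -> d)
step 3: unify g ~ (d -> (a -> b))  [subst: {e:=(List Int -> (d -> a)), f:=List (Int -> d)} | 1 pending]
  bind g := (d -> (a -> b))
step 4: unify h ~ List List Int  [subst: {e:=(List Int -> (d -> a)), f:=List (Int -> d), g:=(d -> (a -> b))} | 0 pending]
  bind h := List List Int

Answer: e:=(List Int -> (d -> a)) f:=List (Int -> d) g:=(d -> (a -> b)) h:=List List Int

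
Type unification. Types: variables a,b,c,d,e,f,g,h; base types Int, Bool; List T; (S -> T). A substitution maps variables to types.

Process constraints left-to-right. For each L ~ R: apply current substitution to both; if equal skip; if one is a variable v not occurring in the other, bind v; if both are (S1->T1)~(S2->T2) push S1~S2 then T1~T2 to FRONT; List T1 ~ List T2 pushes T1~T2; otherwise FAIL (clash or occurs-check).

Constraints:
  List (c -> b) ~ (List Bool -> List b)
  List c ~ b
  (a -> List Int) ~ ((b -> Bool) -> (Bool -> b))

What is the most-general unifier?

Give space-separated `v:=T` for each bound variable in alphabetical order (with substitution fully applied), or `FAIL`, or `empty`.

step 1: unify List (c -> b) ~ (List Bool -> List b)  [subst: {-} | 2 pending]
  clash: List (c -> b) vs (List Bool -> List b)

Answer: FAIL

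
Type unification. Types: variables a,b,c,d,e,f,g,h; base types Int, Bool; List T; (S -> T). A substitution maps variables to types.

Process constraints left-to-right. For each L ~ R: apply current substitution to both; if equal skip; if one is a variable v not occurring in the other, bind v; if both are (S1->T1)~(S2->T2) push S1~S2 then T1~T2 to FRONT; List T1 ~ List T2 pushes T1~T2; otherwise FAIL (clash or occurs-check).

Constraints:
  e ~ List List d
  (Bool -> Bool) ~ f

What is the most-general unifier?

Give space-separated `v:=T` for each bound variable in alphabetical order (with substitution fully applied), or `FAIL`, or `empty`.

Answer: e:=List List d f:=(Bool -> Bool)

Derivation:
step 1: unify e ~ List List d  [subst: {-} | 1 pending]
  bind e := List List d
step 2: unify (Bool -> Bool) ~ f  [subst: {e:=List List d} | 0 pending]
  bind f := (Bool -> Bool)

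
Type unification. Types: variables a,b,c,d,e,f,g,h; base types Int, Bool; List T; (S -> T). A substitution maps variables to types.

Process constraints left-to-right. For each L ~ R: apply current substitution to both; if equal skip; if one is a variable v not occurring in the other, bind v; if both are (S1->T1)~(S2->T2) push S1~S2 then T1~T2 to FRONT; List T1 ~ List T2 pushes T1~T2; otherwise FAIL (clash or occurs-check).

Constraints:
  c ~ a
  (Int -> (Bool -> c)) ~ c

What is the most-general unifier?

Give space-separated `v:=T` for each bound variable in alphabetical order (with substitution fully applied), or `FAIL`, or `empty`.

step 1: unify c ~ a  [subst: {-} | 1 pending]
  bind c := a
step 2: unify (Int -> (Bool -> a)) ~ a  [subst: {c:=a} | 0 pending]
  occurs-check fail

Answer: FAIL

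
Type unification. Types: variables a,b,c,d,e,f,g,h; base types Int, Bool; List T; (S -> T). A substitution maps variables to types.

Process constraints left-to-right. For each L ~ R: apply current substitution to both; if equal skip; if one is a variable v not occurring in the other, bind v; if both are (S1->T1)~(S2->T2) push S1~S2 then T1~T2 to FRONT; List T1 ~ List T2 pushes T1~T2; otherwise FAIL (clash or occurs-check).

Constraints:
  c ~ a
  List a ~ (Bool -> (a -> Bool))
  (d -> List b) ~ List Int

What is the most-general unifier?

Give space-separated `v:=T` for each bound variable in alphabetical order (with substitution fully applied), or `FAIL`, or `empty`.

step 1: unify c ~ a  [subst: {-} | 2 pending]
  bind c := a
step 2: unify List a ~ (Bool -> (a -> Bool))  [subst: {c:=a} | 1 pending]
  clash: List a vs (Bool -> (a -> Bool))

Answer: FAIL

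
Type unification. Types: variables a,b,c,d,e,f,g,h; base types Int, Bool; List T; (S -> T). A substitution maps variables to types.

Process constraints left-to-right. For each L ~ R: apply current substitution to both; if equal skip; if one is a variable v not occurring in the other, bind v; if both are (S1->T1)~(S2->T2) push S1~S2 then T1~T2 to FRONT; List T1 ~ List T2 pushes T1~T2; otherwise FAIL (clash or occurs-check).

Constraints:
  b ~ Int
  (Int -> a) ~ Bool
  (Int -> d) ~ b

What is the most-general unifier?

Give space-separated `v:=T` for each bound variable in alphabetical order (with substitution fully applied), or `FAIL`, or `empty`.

Answer: FAIL

Derivation:
step 1: unify b ~ Int  [subst: {-} | 2 pending]
  bind b := Int
step 2: unify (Int -> a) ~ Bool  [subst: {b:=Int} | 1 pending]
  clash: (Int -> a) vs Bool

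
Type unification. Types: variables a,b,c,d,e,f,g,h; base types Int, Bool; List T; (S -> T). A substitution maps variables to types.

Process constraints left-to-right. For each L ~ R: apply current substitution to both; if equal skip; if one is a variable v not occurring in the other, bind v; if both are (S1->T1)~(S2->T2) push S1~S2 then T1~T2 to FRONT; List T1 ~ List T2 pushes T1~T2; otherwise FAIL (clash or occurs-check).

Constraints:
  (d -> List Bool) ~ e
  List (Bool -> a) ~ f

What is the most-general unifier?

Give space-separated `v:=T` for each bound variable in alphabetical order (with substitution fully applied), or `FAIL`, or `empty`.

Answer: e:=(d -> List Bool) f:=List (Bool -> a)

Derivation:
step 1: unify (d -> List Bool) ~ e  [subst: {-} | 1 pending]
  bind e := (d -> List Bool)
step 2: unify List (Bool -> a) ~ f  [subst: {e:=(d -> List Bool)} | 0 pending]
  bind f := List (Bool -> a)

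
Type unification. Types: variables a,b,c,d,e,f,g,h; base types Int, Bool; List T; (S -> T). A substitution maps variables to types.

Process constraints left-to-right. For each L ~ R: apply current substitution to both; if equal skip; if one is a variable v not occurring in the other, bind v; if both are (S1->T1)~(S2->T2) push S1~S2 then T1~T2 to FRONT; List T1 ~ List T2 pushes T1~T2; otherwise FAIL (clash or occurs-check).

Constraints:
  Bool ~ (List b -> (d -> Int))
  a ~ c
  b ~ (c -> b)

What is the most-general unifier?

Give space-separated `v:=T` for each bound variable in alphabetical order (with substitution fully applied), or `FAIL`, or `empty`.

Answer: FAIL

Derivation:
step 1: unify Bool ~ (List b -> (d -> Int))  [subst: {-} | 2 pending]
  clash: Bool vs (List b -> (d -> Int))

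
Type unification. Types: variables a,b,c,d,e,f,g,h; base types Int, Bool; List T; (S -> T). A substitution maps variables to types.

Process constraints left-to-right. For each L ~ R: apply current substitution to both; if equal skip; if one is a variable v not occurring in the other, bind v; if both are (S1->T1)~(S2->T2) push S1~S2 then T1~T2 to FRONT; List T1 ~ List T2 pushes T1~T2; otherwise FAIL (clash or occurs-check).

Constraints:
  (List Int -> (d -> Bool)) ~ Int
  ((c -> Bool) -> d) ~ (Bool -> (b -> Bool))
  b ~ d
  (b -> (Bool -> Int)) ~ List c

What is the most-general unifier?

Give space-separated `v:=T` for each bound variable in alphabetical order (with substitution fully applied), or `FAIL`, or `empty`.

Answer: FAIL

Derivation:
step 1: unify (List Int -> (d -> Bool)) ~ Int  [subst: {-} | 3 pending]
  clash: (List Int -> (d -> Bool)) vs Int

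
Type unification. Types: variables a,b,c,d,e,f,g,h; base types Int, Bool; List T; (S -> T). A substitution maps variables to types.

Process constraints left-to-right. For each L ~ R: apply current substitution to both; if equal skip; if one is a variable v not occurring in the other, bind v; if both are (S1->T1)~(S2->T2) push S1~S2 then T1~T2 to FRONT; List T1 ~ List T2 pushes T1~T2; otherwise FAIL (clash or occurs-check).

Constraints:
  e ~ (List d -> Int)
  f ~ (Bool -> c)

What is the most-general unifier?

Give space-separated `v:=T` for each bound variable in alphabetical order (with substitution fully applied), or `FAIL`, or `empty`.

step 1: unify e ~ (List d -> Int)  [subst: {-} | 1 pending]
  bind e := (List d -> Int)
step 2: unify f ~ (Bool -> c)  [subst: {e:=(List d -> Int)} | 0 pending]
  bind f := (Bool -> c)

Answer: e:=(List d -> Int) f:=(Bool -> c)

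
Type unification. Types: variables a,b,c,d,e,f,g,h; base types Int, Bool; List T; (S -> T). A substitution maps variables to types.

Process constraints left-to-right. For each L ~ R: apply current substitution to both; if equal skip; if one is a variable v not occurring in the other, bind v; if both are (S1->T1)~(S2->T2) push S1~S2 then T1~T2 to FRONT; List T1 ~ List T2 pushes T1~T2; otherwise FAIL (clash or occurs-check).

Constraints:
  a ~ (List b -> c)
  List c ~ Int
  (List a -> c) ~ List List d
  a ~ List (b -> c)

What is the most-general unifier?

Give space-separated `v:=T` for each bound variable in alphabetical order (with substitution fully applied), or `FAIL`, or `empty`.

step 1: unify a ~ (List b -> c)  [subst: {-} | 3 pending]
  bind a := (List b -> c)
step 2: unify List c ~ Int  [subst: {a:=(List b -> c)} | 2 pending]
  clash: List c vs Int

Answer: FAIL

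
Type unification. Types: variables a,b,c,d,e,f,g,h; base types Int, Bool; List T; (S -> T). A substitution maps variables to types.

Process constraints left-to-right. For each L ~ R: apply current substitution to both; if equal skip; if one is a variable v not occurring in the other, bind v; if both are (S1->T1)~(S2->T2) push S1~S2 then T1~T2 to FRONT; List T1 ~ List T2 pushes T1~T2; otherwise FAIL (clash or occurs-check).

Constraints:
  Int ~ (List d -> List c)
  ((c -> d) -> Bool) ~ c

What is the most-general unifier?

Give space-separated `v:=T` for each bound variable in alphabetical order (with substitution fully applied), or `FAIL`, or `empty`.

Answer: FAIL

Derivation:
step 1: unify Int ~ (List d -> List c)  [subst: {-} | 1 pending]
  clash: Int vs (List d -> List c)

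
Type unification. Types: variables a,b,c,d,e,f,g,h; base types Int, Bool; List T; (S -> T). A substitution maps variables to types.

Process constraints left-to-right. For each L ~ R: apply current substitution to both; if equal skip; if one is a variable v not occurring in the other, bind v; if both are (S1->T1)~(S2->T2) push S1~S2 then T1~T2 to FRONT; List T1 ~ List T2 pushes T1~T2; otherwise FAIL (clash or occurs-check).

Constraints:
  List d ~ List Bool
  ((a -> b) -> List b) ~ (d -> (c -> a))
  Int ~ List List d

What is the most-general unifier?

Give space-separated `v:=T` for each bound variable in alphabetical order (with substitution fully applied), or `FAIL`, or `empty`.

step 1: unify List d ~ List Bool  [subst: {-} | 2 pending]
  -> decompose List: push d~Bool
step 2: unify d ~ Bool  [subst: {-} | 2 pending]
  bind d := Bool
step 3: unify ((a -> b) -> List b) ~ (Bool -> (c -> a))  [subst: {d:=Bool} | 1 pending]
  -> decompose arrow: push (a -> b)~Bool, List b~(c -> a)
step 4: unify (a -> b) ~ Bool  [subst: {d:=Bool} | 2 pending]
  clash: (a -> b) vs Bool

Answer: FAIL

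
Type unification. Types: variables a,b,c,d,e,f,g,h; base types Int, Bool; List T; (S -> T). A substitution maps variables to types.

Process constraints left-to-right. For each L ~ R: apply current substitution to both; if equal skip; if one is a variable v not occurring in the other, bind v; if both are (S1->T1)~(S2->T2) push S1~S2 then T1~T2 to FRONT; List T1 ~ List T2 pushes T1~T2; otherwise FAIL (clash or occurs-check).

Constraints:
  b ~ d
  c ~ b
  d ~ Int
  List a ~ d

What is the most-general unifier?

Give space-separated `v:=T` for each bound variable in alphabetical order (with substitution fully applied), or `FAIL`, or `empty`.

step 1: unify b ~ d  [subst: {-} | 3 pending]
  bind b := d
step 2: unify c ~ d  [subst: {b:=d} | 2 pending]
  bind c := d
step 3: unify d ~ Int  [subst: {b:=d, c:=d} | 1 pending]
  bind d := Int
step 4: unify List a ~ Int  [subst: {b:=d, c:=d, d:=Int} | 0 pending]
  clash: List a vs Int

Answer: FAIL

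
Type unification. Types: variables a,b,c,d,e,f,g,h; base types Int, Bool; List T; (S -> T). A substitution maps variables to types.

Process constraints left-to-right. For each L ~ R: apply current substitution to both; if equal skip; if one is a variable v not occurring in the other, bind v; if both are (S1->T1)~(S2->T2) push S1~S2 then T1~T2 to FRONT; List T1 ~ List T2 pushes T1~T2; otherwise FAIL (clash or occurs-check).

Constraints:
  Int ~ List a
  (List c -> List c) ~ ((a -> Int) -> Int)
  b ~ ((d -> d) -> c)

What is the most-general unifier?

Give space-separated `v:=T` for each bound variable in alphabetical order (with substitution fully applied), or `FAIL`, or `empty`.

step 1: unify Int ~ List a  [subst: {-} | 2 pending]
  clash: Int vs List a

Answer: FAIL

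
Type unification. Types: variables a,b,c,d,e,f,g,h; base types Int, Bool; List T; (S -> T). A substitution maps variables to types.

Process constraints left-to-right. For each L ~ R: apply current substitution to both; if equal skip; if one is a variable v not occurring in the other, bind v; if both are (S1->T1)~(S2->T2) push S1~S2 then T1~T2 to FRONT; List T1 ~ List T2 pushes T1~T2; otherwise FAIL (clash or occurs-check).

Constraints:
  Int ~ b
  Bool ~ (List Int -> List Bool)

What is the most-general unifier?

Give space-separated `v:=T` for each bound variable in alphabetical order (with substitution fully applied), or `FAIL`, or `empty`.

Answer: FAIL

Derivation:
step 1: unify Int ~ b  [subst: {-} | 1 pending]
  bind b := Int
step 2: unify Bool ~ (List Int -> List Bool)  [subst: {b:=Int} | 0 pending]
  clash: Bool vs (List Int -> List Bool)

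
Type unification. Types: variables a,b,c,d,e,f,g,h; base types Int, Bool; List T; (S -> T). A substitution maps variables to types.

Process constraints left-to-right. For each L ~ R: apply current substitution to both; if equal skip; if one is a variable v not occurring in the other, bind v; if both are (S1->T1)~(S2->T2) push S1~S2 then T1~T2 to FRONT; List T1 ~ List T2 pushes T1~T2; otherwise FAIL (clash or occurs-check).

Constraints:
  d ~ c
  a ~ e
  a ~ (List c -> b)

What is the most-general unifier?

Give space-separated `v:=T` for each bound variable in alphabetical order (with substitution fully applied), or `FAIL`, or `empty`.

Answer: a:=(List c -> b) d:=c e:=(List c -> b)

Derivation:
step 1: unify d ~ c  [subst: {-} | 2 pending]
  bind d := c
step 2: unify a ~ e  [subst: {d:=c} | 1 pending]
  bind a := e
step 3: unify e ~ (List c -> b)  [subst: {d:=c, a:=e} | 0 pending]
  bind e := (List c -> b)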